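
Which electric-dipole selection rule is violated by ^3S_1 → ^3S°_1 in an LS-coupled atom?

the L=0 ↔ L=0 exclusion

Parity must change: even → odd — passes.
ΔS = 0: S: 1 → 1 — passes.
ΔL = 0, ±1 (not L=0↔0): L: 0 → 0, ΔL = +0 — fails.
ΔJ = 0, ±1 (not J=0↔0): J: 1 → 1, ΔJ = +0 — passes.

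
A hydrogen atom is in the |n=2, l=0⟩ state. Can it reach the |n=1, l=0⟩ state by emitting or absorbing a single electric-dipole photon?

l: 0 → 0 (Δl = +0). Δl = ±1 fails.
The transition is electric-dipole forbidden.

forbidden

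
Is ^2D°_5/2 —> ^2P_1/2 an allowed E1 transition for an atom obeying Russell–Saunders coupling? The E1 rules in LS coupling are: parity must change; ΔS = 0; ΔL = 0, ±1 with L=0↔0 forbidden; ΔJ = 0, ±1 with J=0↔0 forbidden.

Parity must change: odd → even — passes.
ΔL = 0, ±1 (not L=0↔0): L: 2 → 1, ΔL = -1 — passes.
ΔS = 0: S: 1/2 → 1/2 — passes.
ΔJ = 0, ±1 (not J=0↔0): J: 5/2 → 1/2, ΔJ = -2 — fails.
Rule(s) violated: ΔJ.

forbidden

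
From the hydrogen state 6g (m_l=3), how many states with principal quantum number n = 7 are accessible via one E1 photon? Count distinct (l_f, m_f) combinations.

E1 requires Δl = ±1, so l_f ∈ {3, 5}; with 0 ≤ l_f ≤ n_f−1 = 6, the allowed l_f values are {3, 5}.
For l_f = 3: m_f ∈ {m_i−1, m_i, m_i+1} ∩ [−3, 3] = {2, 3} → 2 states.
For l_f = 5: m_f ∈ {m_i−1, m_i, m_i+1} ∩ [−5, 5] = {2, 3, 4} → 3 states.
Total: 5.

5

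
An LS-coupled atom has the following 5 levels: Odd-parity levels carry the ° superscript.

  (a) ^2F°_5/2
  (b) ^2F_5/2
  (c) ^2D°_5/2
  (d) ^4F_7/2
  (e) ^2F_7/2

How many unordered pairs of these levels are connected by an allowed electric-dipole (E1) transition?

4

(a)–(b): allowed.
(a)–(c): forbidden (parity).
(a)–(d): forbidden (ΔS).
(a)–(e): allowed.
(b)–(c): allowed.
(b)–(d): forbidden (parity, ΔS).
(b)–(e): forbidden (parity).
(c)–(d): forbidden (ΔS).
(c)–(e): allowed.
(d)–(e): forbidden (parity, ΔS).
Allowed pairs: 4 of 10.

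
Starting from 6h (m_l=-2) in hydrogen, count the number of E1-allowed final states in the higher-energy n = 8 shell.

E1 requires Δl = ±1, so l_f ∈ {4, 6}; with 0 ≤ l_f ≤ n_f−1 = 7, the allowed l_f values are {4, 6}.
For l_f = 4: m_f ∈ {m_i−1, m_i, m_i+1} ∩ [−4, 4] = {-3, -2, -1} → 3 states.
For l_f = 6: m_f ∈ {m_i−1, m_i, m_i+1} ∩ [−6, 6] = {-3, -2, -1} → 3 states.
Total: 6.

6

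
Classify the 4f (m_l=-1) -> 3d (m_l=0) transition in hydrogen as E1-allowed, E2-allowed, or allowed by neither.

Δl = 2 − 3 = -1; l_i + l_f = 5.
Δm_l = +1.
E1 (Δl = ±1, |Δm_l| ≤ 1): satisfied.
E2 (Δl = 0,±2, l_i+l_f ≥ 2, |Δm_l| ≤ 2): not satisfied.

E1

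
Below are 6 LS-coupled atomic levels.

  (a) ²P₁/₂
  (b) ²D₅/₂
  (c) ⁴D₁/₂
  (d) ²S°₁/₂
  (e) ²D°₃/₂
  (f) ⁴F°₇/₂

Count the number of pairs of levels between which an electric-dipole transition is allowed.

(a)–(b): forbidden (parity, ΔJ).
(a)–(c): forbidden (parity, ΔS).
(a)–(d): allowed.
(a)–(e): allowed.
(a)–(f): forbidden (ΔS, ΔL, ΔJ).
(b)–(c): forbidden (parity, ΔS, ΔJ).
(b)–(d): forbidden (ΔL, ΔJ).
(b)–(e): allowed.
(b)–(f): forbidden (ΔS).
(c)–(d): forbidden (ΔS, ΔL).
(c)–(e): forbidden (ΔS).
(c)–(f): forbidden (ΔJ).
(d)–(e): forbidden (parity, ΔL).
(d)–(f): forbidden (parity, ΔS, ΔL, ΔJ).
(e)–(f): forbidden (parity, ΔS, ΔJ).
Allowed pairs: 3 of 15.

3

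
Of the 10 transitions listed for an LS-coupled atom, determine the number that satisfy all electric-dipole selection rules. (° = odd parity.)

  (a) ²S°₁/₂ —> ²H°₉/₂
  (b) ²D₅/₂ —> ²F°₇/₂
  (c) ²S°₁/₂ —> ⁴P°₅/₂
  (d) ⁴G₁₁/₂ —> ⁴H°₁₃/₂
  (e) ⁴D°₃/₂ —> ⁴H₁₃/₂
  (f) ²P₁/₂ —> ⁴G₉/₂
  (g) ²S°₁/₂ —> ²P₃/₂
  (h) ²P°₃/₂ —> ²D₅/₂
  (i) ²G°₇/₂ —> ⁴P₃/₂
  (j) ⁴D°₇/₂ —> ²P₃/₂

(a) forbidden (parity, ΔL, ΔJ fail)
(b) allowed
(c) forbidden (parity, ΔS, ΔJ fail)
(d) allowed
(e) forbidden (ΔL, ΔJ fail)
(f) forbidden (parity, ΔS, ΔL, ΔJ fail)
(g) allowed
(h) allowed
(i) forbidden (ΔS, ΔL, ΔJ fail)
(j) forbidden (ΔS, ΔJ fail)
Total allowed: 4 of 10.

4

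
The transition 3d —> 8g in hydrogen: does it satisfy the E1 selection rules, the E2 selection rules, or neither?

Δl = 4 − 2 = +2; l_i + l_f = 6.
E1 (Δl = ±1): not satisfied.
E2 (Δl = 0,±2, l_i+l_f ≥ 2): satisfied.

E2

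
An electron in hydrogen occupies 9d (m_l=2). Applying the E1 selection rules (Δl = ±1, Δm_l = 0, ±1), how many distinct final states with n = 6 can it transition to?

4

E1 requires Δl = ±1, so l_f ∈ {1, 3}; with 0 ≤ l_f ≤ n_f−1 = 5, the allowed l_f values are {1, 3}.
For l_f = 1: m_f ∈ {m_i−1, m_i, m_i+1} ∩ [−1, 1] = {1} → 1 state.
For l_f = 3: m_f ∈ {m_i−1, m_i, m_i+1} ∩ [−3, 3] = {1, 2, 3} → 3 states.
Total: 4.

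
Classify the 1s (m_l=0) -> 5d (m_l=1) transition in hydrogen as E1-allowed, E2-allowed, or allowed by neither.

E2

Δl = 2 − 0 = +2; l_i + l_f = 2.
Δm_l = +1.
E1 (Δl = ±1, |Δm_l| ≤ 1): not satisfied.
E2 (Δl = 0,±2, l_i+l_f ≥ 2, |Δm_l| ≤ 2): satisfied.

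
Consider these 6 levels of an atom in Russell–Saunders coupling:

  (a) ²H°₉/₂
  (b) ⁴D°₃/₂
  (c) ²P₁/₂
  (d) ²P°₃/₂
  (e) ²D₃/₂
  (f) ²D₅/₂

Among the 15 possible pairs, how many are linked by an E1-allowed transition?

3

(a)–(b): forbidden (parity, ΔS, ΔL, ΔJ).
(a)–(c): forbidden (ΔL, ΔJ).
(a)–(d): forbidden (parity, ΔL, ΔJ).
(a)–(e): forbidden (ΔL, ΔJ).
(a)–(f): forbidden (ΔL, ΔJ).
(b)–(c): forbidden (ΔS).
(b)–(d): forbidden (parity, ΔS).
(b)–(e): forbidden (ΔS).
(b)–(f): forbidden (ΔS).
(c)–(d): allowed.
(c)–(e): forbidden (parity).
(c)–(f): forbidden (parity, ΔJ).
(d)–(e): allowed.
(d)–(f): allowed.
(e)–(f): forbidden (parity).
Allowed pairs: 3 of 15.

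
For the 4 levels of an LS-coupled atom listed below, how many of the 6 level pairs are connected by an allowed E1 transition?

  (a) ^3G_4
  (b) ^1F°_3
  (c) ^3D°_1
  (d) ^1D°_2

(a)–(b): forbidden (ΔS).
(a)–(c): forbidden (ΔL, ΔJ).
(a)–(d): forbidden (ΔS, ΔL, ΔJ).
(b)–(c): forbidden (parity, ΔS, ΔJ).
(b)–(d): forbidden (parity).
(c)–(d): forbidden (parity, ΔS).
Allowed pairs: 0 of 6.

0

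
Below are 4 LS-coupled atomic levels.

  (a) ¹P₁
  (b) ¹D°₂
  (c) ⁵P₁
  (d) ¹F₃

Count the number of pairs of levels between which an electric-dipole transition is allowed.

(a)–(b): allowed.
(a)–(c): forbidden (parity, ΔS).
(a)–(d): forbidden (parity, ΔL, ΔJ).
(b)–(c): forbidden (ΔS).
(b)–(d): allowed.
(c)–(d): forbidden (parity, ΔS, ΔL, ΔJ).
Allowed pairs: 2 of 6.

2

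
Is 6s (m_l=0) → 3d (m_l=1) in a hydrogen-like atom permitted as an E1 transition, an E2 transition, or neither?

E2

Δl = 2 − 0 = +2; l_i + l_f = 2.
Δm_l = +1.
E1 (Δl = ±1, |Δm_l| ≤ 1): not satisfied.
E2 (Δl = 0,±2, l_i+l_f ≥ 2, |Δm_l| ≤ 2): satisfied.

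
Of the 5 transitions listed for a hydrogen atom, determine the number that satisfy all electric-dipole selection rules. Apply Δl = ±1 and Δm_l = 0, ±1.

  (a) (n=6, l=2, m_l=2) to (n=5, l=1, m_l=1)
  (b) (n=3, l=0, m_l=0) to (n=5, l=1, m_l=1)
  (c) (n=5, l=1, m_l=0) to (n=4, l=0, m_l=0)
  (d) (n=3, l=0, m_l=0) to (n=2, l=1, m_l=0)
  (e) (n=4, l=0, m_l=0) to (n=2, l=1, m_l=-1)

5

(a) allowed
(b) allowed
(c) allowed
(d) allowed
(e) allowed
Total allowed: 5 of 5.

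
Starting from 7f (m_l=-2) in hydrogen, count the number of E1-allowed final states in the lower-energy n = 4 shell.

E1 requires Δl = ±1, so l_f ∈ {2, 4}; with 0 ≤ l_f ≤ n_f−1 = 3, the allowed l_f values are {2}.
For l_f = 2: m_f ∈ {m_i−1, m_i, m_i+1} ∩ [−2, 2] = {-2, -1} → 2 states.
Total: 2.

2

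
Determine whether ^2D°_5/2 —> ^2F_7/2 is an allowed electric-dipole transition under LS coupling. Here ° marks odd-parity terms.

allowed

ΔJ = 0, ±1 (not J=0↔0): J: 5/2 → 7/2, ΔJ = +1 — satisfied.
Parity must change: odd → even — satisfied.
ΔS = 0: S: 1/2 → 1/2 — satisfied.
ΔL = 0, ±1 (not L=0↔0): L: 2 → 3, ΔL = +1 — satisfied.
All four E1 rules are satisfied.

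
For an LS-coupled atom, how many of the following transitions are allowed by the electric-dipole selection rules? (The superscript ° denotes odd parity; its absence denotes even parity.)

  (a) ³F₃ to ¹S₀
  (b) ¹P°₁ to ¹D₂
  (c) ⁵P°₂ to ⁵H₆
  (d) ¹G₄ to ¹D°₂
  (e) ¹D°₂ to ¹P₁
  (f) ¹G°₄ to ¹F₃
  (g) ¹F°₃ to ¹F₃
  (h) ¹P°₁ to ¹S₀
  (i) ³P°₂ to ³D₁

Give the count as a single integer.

(a) forbidden (parity, ΔS, ΔL, ΔJ fail)
(b) allowed
(c) forbidden (ΔL, ΔJ fail)
(d) forbidden (ΔL, ΔJ fail)
(e) allowed
(f) allowed
(g) allowed
(h) allowed
(i) allowed
Total allowed: 6 of 9.

6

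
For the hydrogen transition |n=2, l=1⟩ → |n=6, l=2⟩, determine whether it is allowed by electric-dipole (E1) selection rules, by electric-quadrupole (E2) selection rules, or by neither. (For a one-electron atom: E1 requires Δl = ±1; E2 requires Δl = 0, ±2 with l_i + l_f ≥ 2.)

Δl = 2 − 1 = +1; l_i + l_f = 3.
E1 (Δl = ±1): satisfied.
E2 (Δl = 0,±2, l_i+l_f ≥ 2): not satisfied.

E1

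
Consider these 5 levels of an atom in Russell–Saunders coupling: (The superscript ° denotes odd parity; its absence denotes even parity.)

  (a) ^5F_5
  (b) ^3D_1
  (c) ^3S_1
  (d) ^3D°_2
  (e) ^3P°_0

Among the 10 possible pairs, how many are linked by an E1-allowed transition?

(a)–(b): forbidden (parity, ΔS, ΔJ).
(a)–(c): forbidden (parity, ΔS, ΔL, ΔJ).
(a)–(d): forbidden (ΔS, ΔJ).
(a)–(e): forbidden (ΔS, ΔL, ΔJ).
(b)–(c): forbidden (parity, ΔL).
(b)–(d): allowed.
(b)–(e): allowed.
(c)–(d): forbidden (ΔL).
(c)–(e): allowed.
(d)–(e): forbidden (parity, ΔJ).
Allowed pairs: 3 of 10.

3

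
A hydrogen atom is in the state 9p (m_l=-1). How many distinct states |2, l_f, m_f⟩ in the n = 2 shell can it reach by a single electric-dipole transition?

E1 requires Δl = ±1, so l_f ∈ {0, 2}; with 0 ≤ l_f ≤ n_f−1 = 1, the allowed l_f values are {0}.
For l_f = 0: m_f ∈ {m_i−1, m_i, m_i+1} ∩ [−0, 0] = {0} → 1 state.
Total: 1.

1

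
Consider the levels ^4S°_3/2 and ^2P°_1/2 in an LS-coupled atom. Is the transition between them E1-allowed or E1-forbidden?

forbidden

Reading off the term symbols: S 3/2→1/2, L 0→1, J 3/2→1/2, parity odd→odd.
Parity must change: odd → odd — fails.
ΔS = 0: S: 3/2 → 1/2 — fails.
ΔL = 0, ±1 (not L=0↔0): L: 0 → 1, ΔL = +1 — passes.
ΔJ = 0, ±1 (not J=0↔0): J: 3/2 → 1/2, ΔJ = -1 — passes.
Rule(s) violated: parity, ΔS.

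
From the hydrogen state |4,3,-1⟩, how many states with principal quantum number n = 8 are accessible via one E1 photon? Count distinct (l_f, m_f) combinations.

6

E1 requires Δl = ±1, so l_f ∈ {2, 4}; with 0 ≤ l_f ≤ n_f−1 = 7, the allowed l_f values are {2, 4}.
For l_f = 2: m_f ∈ {m_i−1, m_i, m_i+1} ∩ [−2, 2] = {-2, -1, 0} → 3 states.
For l_f = 4: m_f ∈ {m_i−1, m_i, m_i+1} ∩ [−4, 4] = {-2, -1, 0} → 3 states.
Total: 6.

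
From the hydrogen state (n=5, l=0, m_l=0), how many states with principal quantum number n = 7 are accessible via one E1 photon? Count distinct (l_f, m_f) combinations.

E1 requires Δl = ±1, so l_f ∈ {-1, 1}; with 0 ≤ l_f ≤ n_f−1 = 6, the allowed l_f values are {1}.
For l_f = 1: m_f ∈ {m_i−1, m_i, m_i+1} ∩ [−1, 1] = {-1, 0, 1} → 3 states.
Total: 3.

3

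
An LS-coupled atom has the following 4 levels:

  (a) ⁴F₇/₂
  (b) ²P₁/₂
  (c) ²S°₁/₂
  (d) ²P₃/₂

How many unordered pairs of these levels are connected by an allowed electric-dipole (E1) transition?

(a)–(b): forbidden (parity, ΔS, ΔL, ΔJ).
(a)–(c): forbidden (ΔS, ΔL, ΔJ).
(a)–(d): forbidden (parity, ΔS, ΔL, ΔJ).
(b)–(c): allowed.
(b)–(d): forbidden (parity).
(c)–(d): allowed.
Allowed pairs: 2 of 6.

2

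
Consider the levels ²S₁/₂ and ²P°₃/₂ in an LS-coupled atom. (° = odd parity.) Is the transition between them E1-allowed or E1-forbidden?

Initial level: S=1/2, L=0, J=1/2, parity even. Final level: S=1/2, L=1, J=3/2, parity odd.
Parity must change: even → odd — ✓.
ΔS = 0: S: 1/2 → 1/2 — ✓.
ΔL = 0, ±1 (not L=0↔0): L: 0 → 1, ΔL = +1 — ✓.
ΔJ = 0, ±1 (not J=0↔0): J: 1/2 → 3/2, ΔJ = +1 — ✓.
All four E1 rules are satisfied.

allowed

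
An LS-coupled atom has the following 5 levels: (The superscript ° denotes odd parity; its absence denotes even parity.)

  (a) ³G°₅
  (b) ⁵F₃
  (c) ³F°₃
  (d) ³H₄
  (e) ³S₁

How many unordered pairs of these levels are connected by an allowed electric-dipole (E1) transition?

1

(a)–(b): forbidden (ΔS, ΔJ).
(a)–(c): forbidden (parity, ΔJ).
(a)–(d): allowed.
(a)–(e): forbidden (ΔL, ΔJ).
(b)–(c): forbidden (ΔS).
(b)–(d): forbidden (parity, ΔS, ΔL).
(b)–(e): forbidden (parity, ΔS, ΔL, ΔJ).
(c)–(d): forbidden (ΔL).
(c)–(e): forbidden (ΔL, ΔJ).
(d)–(e): forbidden (parity, ΔL, ΔJ).
Allowed pairs: 1 of 10.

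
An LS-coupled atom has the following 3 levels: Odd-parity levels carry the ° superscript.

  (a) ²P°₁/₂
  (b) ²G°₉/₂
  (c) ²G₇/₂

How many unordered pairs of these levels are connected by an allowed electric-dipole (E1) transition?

1

(a)–(b): forbidden (parity, ΔL, ΔJ).
(a)–(c): forbidden (ΔL, ΔJ).
(b)–(c): allowed.
Allowed pairs: 1 of 3.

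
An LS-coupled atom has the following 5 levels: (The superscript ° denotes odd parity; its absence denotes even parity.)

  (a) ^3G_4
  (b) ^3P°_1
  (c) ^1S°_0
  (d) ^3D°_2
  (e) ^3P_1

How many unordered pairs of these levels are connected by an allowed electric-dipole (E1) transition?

2

(a)–(b): forbidden (ΔL, ΔJ).
(a)–(c): forbidden (ΔS, ΔL, ΔJ).
(a)–(d): forbidden (ΔL, ΔJ).
(a)–(e): forbidden (parity, ΔL, ΔJ).
(b)–(c): forbidden (parity, ΔS).
(b)–(d): forbidden (parity).
(b)–(e): allowed.
(c)–(d): forbidden (parity, ΔS, ΔL, ΔJ).
(c)–(e): forbidden (ΔS).
(d)–(e): allowed.
Allowed pairs: 2 of 10.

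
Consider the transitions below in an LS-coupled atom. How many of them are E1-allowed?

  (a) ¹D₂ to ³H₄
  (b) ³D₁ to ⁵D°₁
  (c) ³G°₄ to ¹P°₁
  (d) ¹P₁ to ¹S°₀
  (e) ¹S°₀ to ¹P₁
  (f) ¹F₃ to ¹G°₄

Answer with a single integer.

(a) forbidden (parity, ΔS, ΔL, ΔJ fail)
(b) forbidden (ΔS fails)
(c) forbidden (parity, ΔS, ΔL, ΔJ fail)
(d) allowed
(e) allowed
(f) allowed
Total allowed: 3 of 6.

3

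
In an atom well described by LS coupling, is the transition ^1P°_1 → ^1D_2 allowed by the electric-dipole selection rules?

Initial level: S=0, L=1, J=1, parity odd. Final level: S=0, L=2, J=2, parity even.
Parity must change: odd → even — ✓.
ΔS = 0: S: 0 → 0 — ✓.
ΔL = 0, ±1 (not L=0↔0): L: 1 → 2, ΔL = +1 — ✓.
ΔJ = 0, ±1 (not J=0↔0): J: 1 → 2, ΔJ = +1 — ✓.
All four E1 rules are satisfied.

allowed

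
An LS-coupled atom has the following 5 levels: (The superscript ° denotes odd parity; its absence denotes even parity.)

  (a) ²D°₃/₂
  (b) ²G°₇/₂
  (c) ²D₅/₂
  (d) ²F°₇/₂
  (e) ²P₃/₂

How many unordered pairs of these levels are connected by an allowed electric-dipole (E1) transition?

(a)–(b): forbidden (parity, ΔL, ΔJ).
(a)–(c): allowed.
(a)–(d): forbidden (parity, ΔJ).
(a)–(e): allowed.
(b)–(c): forbidden (ΔL).
(b)–(d): forbidden (parity).
(b)–(e): forbidden (ΔL, ΔJ).
(c)–(d): allowed.
(c)–(e): forbidden (parity).
(d)–(e): forbidden (ΔL, ΔJ).
Allowed pairs: 3 of 10.

3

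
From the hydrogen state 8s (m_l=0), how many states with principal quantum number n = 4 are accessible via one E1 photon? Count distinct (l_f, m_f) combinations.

E1 requires Δl = ±1, so l_f ∈ {-1, 1}; with 0 ≤ l_f ≤ n_f−1 = 3, the allowed l_f values are {1}.
For l_f = 1: m_f ∈ {m_i−1, m_i, m_i+1} ∩ [−1, 1] = {-1, 0, 1} → 3 states.
Total: 3.

3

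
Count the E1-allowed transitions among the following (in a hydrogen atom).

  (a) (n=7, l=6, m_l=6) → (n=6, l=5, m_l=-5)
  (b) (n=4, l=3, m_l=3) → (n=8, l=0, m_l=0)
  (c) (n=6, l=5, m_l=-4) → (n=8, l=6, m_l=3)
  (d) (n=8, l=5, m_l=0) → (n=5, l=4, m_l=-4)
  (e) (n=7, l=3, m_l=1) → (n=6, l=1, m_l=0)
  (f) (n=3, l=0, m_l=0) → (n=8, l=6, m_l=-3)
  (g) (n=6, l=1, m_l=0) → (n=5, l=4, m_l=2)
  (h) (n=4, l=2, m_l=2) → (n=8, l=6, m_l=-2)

0

(a) forbidden — Δm_l = -11 (E1 requires Δm_l = 0, ±1)
(b) forbidden — Δl = -3 (E1 requires Δl = ±1); Δm_l = -3 (E1 requires Δm_l = 0, ±1)
(c) forbidden — Δm_l = +7 (E1 requires Δm_l = 0, ±1)
(d) forbidden — Δm_l = -4 (E1 requires Δm_l = 0, ±1)
(e) forbidden — Δl = -2 (E1 requires Δl = ±1)
(f) forbidden — Δl = +6 (E1 requires Δl = ±1); Δm_l = -3 (E1 requires Δm_l = 0, ±1)
(g) forbidden — Δl = +3 (E1 requires Δl = ±1); Δm_l = +2 (E1 requires Δm_l = 0, ±1)
(h) forbidden — Δl = +4 (E1 requires Δl = ±1); Δm_l = -4 (E1 requires Δm_l = 0, ±1)
Total allowed: 0 of 8.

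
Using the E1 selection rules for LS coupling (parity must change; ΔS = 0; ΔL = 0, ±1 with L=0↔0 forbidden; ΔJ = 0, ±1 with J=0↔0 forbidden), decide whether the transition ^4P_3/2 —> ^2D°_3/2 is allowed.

Parity must change: even → odd — ok.
ΔS = 0: S: 3/2 → 1/2 — fails.
ΔL = 0, ±1 (not L=0↔0): L: 1 → 2, ΔL = +1 — ok.
ΔJ = 0, ±1 (not J=0↔0): J: 3/2 → 3/2, ΔJ = +0 — ok.
Rule(s) violated: ΔS.

forbidden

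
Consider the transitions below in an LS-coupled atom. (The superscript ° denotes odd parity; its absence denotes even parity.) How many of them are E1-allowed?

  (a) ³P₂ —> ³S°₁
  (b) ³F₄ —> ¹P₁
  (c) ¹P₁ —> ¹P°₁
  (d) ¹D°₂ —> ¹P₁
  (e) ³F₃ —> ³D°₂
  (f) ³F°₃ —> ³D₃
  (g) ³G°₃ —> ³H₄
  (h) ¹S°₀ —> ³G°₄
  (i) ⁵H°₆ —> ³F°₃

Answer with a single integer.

(a) allowed
(b) forbidden (parity, ΔS, ΔL, ΔJ fail)
(c) allowed
(d) allowed
(e) allowed
(f) allowed
(g) allowed
(h) forbidden (parity, ΔS, ΔL, ΔJ fail)
(i) forbidden (parity, ΔS, ΔL, ΔJ fail)
Total allowed: 6 of 9.

6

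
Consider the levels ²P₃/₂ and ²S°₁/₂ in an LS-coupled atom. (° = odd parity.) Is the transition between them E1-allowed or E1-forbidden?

Initial level: S=1/2, L=1, J=3/2, parity even. Final level: S=1/2, L=0, J=1/2, parity odd.
ΔJ = 0, ±1 (not J=0↔0): J: 3/2 → 1/2, ΔJ = -1 — ✓.
ΔS = 0: S: 1/2 → 1/2 — ✓.
ΔL = 0, ±1 (not L=0↔0): L: 1 → 0, ΔL = -1 — ✓.
Parity must change: even → odd — ✓.
All four E1 rules are satisfied.

allowed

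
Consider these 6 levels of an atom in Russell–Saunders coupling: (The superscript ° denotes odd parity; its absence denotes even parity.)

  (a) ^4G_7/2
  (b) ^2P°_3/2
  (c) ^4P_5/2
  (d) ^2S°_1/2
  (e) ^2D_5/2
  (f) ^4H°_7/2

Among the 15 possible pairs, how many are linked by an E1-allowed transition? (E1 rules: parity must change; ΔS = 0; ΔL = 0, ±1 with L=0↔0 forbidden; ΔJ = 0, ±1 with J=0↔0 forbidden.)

2

(a)–(b): forbidden (ΔS, ΔL, ΔJ).
(a)–(c): forbidden (parity, ΔL).
(a)–(d): forbidden (ΔS, ΔL, ΔJ).
(a)–(e): forbidden (parity, ΔS, ΔL).
(a)–(f): allowed.
(b)–(c): forbidden (ΔS).
(b)–(d): forbidden (parity).
(b)–(e): allowed.
(b)–(f): forbidden (parity, ΔS, ΔL, ΔJ).
(c)–(d): forbidden (ΔS, ΔJ).
(c)–(e): forbidden (parity, ΔS).
(c)–(f): forbidden (ΔL).
(d)–(e): forbidden (ΔL, ΔJ).
(d)–(f): forbidden (parity, ΔS, ΔL, ΔJ).
(e)–(f): forbidden (ΔS, ΔL).
Allowed pairs: 2 of 15.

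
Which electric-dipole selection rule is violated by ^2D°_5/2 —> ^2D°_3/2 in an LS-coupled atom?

parity

Reading off the term symbols: S 1/2→1/2, L 2→2, J 5/2→3/2, parity odd→odd.
Parity must change: odd → odd — ✗.
ΔS = 0: S: 1/2 → 1/2 — ✓.
ΔL = 0, ±1 (not L=0↔0): L: 2 → 2, ΔL = +0 — ✓.
ΔJ = 0, ±1 (not J=0↔0): J: 5/2 → 3/2, ΔJ = -1 — ✓.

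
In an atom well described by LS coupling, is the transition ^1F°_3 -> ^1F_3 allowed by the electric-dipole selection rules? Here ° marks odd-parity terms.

Parity must change: odd → even — ✓.
ΔS = 0: S: 0 → 0 — ✓.
ΔL = 0, ±1 (not L=0↔0): L: 3 → 3, ΔL = +0 — ✓.
ΔJ = 0, ±1 (not J=0↔0): J: 3 → 3, ΔJ = +0 — ✓.
All four E1 rules are satisfied.

allowed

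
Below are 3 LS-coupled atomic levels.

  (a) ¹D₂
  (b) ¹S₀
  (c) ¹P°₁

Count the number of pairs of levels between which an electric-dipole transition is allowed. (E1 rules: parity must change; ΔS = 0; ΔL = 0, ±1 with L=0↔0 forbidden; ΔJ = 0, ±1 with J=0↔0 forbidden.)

2

(a)–(b): forbidden (parity, ΔL, ΔJ).
(a)–(c): allowed.
(b)–(c): allowed.
Allowed pairs: 2 of 3.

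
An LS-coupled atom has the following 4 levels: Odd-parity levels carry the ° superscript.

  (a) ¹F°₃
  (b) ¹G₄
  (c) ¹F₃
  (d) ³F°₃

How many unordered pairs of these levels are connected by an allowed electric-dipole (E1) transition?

2

(a)–(b): allowed.
(a)–(c): allowed.
(a)–(d): forbidden (parity, ΔS).
(b)–(c): forbidden (parity).
(b)–(d): forbidden (ΔS).
(c)–(d): forbidden (ΔS).
Allowed pairs: 2 of 6.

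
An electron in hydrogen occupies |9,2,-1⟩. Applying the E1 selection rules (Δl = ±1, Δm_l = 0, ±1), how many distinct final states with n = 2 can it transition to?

2

E1 requires Δl = ±1, so l_f ∈ {1, 3}; with 0 ≤ l_f ≤ n_f−1 = 1, the allowed l_f values are {1}.
For l_f = 1: m_f ∈ {m_i−1, m_i, m_i+1} ∩ [−1, 1] = {-1, 0} → 2 states.
Total: 2.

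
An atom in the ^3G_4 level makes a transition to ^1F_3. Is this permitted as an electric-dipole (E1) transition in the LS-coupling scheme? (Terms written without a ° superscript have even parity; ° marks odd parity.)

forbidden

Initial level: S=1, L=4, J=4, parity even. Final level: S=0, L=3, J=3, parity even.
Parity must change: even → even — violated.
ΔS = 0: S: 1 → 0 — violated.
ΔL = 0, ±1 (not L=0↔0): L: 4 → 3, ΔL = -1 — satisfied.
ΔJ = 0, ±1 (not J=0↔0): J: 4 → 3, ΔJ = -1 — satisfied.
Rule(s) violated: parity, ΔS.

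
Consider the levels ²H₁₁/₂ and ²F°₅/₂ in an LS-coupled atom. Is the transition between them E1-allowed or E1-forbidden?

Initial level: S=1/2, L=5, J=11/2, parity even. Final level: S=1/2, L=3, J=5/2, parity odd.
Parity must change: even → odd — satisfied.
ΔL = 0, ±1 (not L=0↔0): L: 5 → 3, ΔL = -2 — violated.
ΔJ = 0, ±1 (not J=0↔0): J: 11/2 → 5/2, ΔJ = -3 — violated.
ΔS = 0: S: 1/2 → 1/2 — satisfied.
Rule(s) violated: ΔL, ΔJ.

forbidden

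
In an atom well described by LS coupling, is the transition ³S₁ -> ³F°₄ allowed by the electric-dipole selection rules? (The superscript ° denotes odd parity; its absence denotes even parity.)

Reading off the term symbols: S 1→1, L 0→3, J 1→4, parity even→odd.
ΔJ = 0, ±1 (not J=0↔0): J: 1 → 4, ΔJ = +3 — ✗.
ΔS = 0: S: 1 → 1 — ✓.
Parity must change: even → odd — ✓.
ΔL = 0, ±1 (not L=0↔0): L: 0 → 3, ΔL = +3 — ✗.
Rule(s) violated: ΔL, ΔJ.

forbidden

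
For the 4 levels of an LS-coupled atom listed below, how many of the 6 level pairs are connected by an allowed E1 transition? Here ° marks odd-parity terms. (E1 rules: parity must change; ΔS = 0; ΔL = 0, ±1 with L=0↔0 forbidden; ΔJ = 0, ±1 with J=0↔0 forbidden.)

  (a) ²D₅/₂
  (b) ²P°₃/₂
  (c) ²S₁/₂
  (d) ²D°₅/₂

3

(a)–(b): allowed.
(a)–(c): forbidden (parity, ΔL, ΔJ).
(a)–(d): allowed.
(b)–(c): allowed.
(b)–(d): forbidden (parity).
(c)–(d): forbidden (ΔL, ΔJ).
Allowed pairs: 3 of 6.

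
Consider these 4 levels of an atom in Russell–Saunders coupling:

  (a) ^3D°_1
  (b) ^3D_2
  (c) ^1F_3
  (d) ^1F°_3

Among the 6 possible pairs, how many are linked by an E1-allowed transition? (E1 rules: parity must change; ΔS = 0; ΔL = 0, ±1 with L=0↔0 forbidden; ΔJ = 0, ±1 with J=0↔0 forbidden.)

(a)–(b): allowed.
(a)–(c): forbidden (ΔS, ΔJ).
(a)–(d): forbidden (parity, ΔS, ΔJ).
(b)–(c): forbidden (parity, ΔS).
(b)–(d): forbidden (ΔS).
(c)–(d): allowed.
Allowed pairs: 2 of 6.

2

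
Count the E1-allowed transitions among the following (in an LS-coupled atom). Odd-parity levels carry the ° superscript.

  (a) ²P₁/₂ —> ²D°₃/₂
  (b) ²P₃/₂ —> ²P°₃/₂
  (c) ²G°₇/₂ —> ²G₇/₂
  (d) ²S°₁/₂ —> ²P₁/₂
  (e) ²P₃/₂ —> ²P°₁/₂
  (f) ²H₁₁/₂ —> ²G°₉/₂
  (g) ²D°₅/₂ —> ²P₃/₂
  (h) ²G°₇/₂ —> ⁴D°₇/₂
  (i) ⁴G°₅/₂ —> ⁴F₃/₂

8

(a) allowed
(b) allowed
(c) allowed
(d) allowed
(e) allowed
(f) allowed
(g) allowed
(h) forbidden (parity, ΔS, ΔL fail)
(i) allowed
Total allowed: 8 of 9.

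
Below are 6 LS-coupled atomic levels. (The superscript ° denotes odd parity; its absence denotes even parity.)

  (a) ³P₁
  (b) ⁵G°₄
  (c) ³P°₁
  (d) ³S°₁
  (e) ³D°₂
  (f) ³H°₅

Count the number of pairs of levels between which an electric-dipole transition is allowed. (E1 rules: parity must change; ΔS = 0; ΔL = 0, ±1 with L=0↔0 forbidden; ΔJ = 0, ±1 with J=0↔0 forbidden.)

3

(a)–(b): forbidden (ΔS, ΔL, ΔJ).
(a)–(c): allowed.
(a)–(d): allowed.
(a)–(e): allowed.
(a)–(f): forbidden (ΔL, ΔJ).
(b)–(c): forbidden (parity, ΔS, ΔL, ΔJ).
(b)–(d): forbidden (parity, ΔS, ΔL, ΔJ).
(b)–(e): forbidden (parity, ΔS, ΔL, ΔJ).
(b)–(f): forbidden (parity, ΔS).
(c)–(d): forbidden (parity).
(c)–(e): forbidden (parity).
(c)–(f): forbidden (parity, ΔL, ΔJ).
(d)–(e): forbidden (parity, ΔL).
(d)–(f): forbidden (parity, ΔL, ΔJ).
(e)–(f): forbidden (parity, ΔL, ΔJ).
Allowed pairs: 3 of 15.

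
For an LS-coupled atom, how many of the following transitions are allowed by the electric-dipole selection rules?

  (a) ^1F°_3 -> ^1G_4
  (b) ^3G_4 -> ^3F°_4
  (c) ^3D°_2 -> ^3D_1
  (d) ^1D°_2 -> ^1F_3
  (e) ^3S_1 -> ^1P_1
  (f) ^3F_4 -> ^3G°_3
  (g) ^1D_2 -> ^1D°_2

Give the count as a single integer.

(a) allowed
(b) allowed
(c) allowed
(d) allowed
(e) forbidden (parity, ΔS fail)
(f) allowed
(g) allowed
Total allowed: 6 of 7.

6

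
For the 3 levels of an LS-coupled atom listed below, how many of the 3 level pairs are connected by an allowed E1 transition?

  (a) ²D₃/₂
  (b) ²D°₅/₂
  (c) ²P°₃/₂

(a)–(b): allowed.
(a)–(c): allowed.
(b)–(c): forbidden (parity).
Allowed pairs: 2 of 3.

2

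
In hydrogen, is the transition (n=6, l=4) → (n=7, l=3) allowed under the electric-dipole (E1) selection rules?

allowed

l: 4 → 3 (Δl = -1). Δl = ±1 passes.
All E1 selection rules are satisfied.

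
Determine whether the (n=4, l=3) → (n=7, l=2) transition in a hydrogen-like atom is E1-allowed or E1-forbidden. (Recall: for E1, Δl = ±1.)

l: 3 → 2 (Δl = -1). Δl = ±1 satisfied.
All E1 selection rules are satisfied.

allowed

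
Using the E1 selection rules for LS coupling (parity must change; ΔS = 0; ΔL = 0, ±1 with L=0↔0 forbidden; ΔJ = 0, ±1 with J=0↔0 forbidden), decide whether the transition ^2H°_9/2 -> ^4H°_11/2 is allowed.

Initial level: S=1/2, L=5, J=9/2, parity odd. Final level: S=3/2, L=5, J=11/2, parity odd.
Parity must change: odd → odd — fails.
ΔS = 0: S: 1/2 → 3/2 — fails.
ΔL = 0, ±1 (not L=0↔0): L: 5 → 5, ΔL = +0 — ok.
ΔJ = 0, ±1 (not J=0↔0): J: 9/2 → 11/2, ΔJ = +1 — ok.
Rule(s) violated: parity, ΔS.

forbidden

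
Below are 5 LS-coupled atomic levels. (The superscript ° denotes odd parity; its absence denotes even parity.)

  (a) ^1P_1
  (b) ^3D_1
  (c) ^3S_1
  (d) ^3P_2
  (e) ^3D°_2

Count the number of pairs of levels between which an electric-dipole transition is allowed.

2

(a)–(b): forbidden (parity, ΔS).
(a)–(c): forbidden (parity, ΔS).
(a)–(d): forbidden (parity, ΔS).
(a)–(e): forbidden (ΔS).
(b)–(c): forbidden (parity, ΔL).
(b)–(d): forbidden (parity).
(b)–(e): allowed.
(c)–(d): forbidden (parity).
(c)–(e): forbidden (ΔL).
(d)–(e): allowed.
Allowed pairs: 2 of 10.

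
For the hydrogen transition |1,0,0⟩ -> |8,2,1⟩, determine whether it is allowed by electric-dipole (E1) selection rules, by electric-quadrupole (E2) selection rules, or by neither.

Δl = 2 − 0 = +2; l_i + l_f = 2.
Δm_l = +1.
E1 (Δl = ±1, |Δm_l| ≤ 1): not satisfied.
E2 (Δl = 0,±2, l_i+l_f ≥ 2, |Δm_l| ≤ 2): satisfied.

E2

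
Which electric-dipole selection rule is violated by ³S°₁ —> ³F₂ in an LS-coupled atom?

Reading off the term symbols: S 1→1, L 0→3, J 1→2, parity odd→even.
Parity must change: odd → even — passes.
ΔS = 0: S: 1 → 1 — passes.
ΔL = 0, ±1 (not L=0↔0): L: 0 → 3, ΔL = +3 — fails.
ΔJ = 0, ±1 (not J=0↔0): J: 1 → 2, ΔJ = +1 — passes.

the ΔL = 0, ±1 rule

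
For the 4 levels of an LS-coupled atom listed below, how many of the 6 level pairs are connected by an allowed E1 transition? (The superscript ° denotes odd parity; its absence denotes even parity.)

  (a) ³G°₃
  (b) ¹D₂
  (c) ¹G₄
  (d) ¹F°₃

2

(a)–(b): forbidden (ΔS, ΔL).
(a)–(c): forbidden (ΔS).
(a)–(d): forbidden (parity, ΔS).
(b)–(c): forbidden (parity, ΔL, ΔJ).
(b)–(d): allowed.
(c)–(d): allowed.
Allowed pairs: 2 of 6.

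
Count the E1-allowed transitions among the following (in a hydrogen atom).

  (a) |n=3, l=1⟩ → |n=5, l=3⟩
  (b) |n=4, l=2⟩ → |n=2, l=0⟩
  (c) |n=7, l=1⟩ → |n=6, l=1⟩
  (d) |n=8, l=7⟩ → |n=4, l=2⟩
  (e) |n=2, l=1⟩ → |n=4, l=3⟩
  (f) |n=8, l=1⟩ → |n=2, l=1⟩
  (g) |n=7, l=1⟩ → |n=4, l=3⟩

0

(a) forbidden — Δl = +2 (E1 requires Δl = ±1)
(b) forbidden — Δl = -2 (E1 requires Δl = ±1)
(c) forbidden — Δl = +0 (E1 requires Δl = ±1)
(d) forbidden — Δl = -5 (E1 requires Δl = ±1)
(e) forbidden — Δl = +2 (E1 requires Δl = ±1)
(f) forbidden — Δl = +0 (E1 requires Δl = ±1)
(g) forbidden — Δl = +2 (E1 requires Δl = ±1)
Total allowed: 0 of 7.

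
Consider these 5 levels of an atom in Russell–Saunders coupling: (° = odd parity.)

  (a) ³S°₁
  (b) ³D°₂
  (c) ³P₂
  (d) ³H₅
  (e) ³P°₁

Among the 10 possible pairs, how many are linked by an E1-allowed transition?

(a)–(b): forbidden (parity, ΔL).
(a)–(c): allowed.
(a)–(d): forbidden (ΔL, ΔJ).
(a)–(e): forbidden (parity).
(b)–(c): allowed.
(b)–(d): forbidden (ΔL, ΔJ).
(b)–(e): forbidden (parity).
(c)–(d): forbidden (parity, ΔL, ΔJ).
(c)–(e): allowed.
(d)–(e): forbidden (ΔL, ΔJ).
Allowed pairs: 3 of 10.

3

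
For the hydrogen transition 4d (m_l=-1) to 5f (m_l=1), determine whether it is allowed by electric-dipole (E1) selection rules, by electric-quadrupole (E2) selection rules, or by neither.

neither

Δl = 3 − 2 = +1; l_i + l_f = 5.
Δm_l = +2.
E1 (Δl = ±1, |Δm_l| ≤ 1): not satisfied.
E2 (Δl = 0,±2, l_i+l_f ≥ 2, |Δm_l| ≤ 2): not satisfied.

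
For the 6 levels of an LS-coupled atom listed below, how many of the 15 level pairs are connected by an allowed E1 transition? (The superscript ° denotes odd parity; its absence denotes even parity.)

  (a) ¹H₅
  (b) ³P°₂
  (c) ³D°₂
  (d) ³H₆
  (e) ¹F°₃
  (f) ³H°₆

1

(a)–(b): forbidden (ΔS, ΔL, ΔJ).
(a)–(c): forbidden (ΔS, ΔL, ΔJ).
(a)–(d): forbidden (parity, ΔS).
(a)–(e): forbidden (ΔL, ΔJ).
(a)–(f): forbidden (ΔS).
(b)–(c): forbidden (parity).
(b)–(d): forbidden (ΔL, ΔJ).
(b)–(e): forbidden (parity, ΔS, ΔL).
(b)–(f): forbidden (parity, ΔL, ΔJ).
(c)–(d): forbidden (ΔL, ΔJ).
(c)–(e): forbidden (parity, ΔS).
(c)–(f): forbidden (parity, ΔL, ΔJ).
(d)–(e): forbidden (ΔS, ΔL, ΔJ).
(d)–(f): allowed.
(e)–(f): forbidden (parity, ΔS, ΔL, ΔJ).
Allowed pairs: 1 of 15.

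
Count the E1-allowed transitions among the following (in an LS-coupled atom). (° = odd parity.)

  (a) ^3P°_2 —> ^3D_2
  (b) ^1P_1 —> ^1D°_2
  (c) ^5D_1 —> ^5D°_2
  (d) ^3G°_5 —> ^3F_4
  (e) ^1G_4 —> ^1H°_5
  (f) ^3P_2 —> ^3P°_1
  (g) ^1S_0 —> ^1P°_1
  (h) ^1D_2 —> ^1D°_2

(a) allowed
(b) allowed
(c) allowed
(d) allowed
(e) allowed
(f) allowed
(g) allowed
(h) allowed
Total allowed: 8 of 8.

8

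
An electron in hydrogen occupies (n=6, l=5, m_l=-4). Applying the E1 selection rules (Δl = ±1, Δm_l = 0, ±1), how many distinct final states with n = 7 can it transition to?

5

E1 requires Δl = ±1, so l_f ∈ {4, 6}; with 0 ≤ l_f ≤ n_f−1 = 6, the allowed l_f values are {4, 6}.
For l_f = 4: m_f ∈ {m_i−1, m_i, m_i+1} ∩ [−4, 4] = {-4, -3} → 2 states.
For l_f = 6: m_f ∈ {m_i−1, m_i, m_i+1} ∩ [−6, 6] = {-5, -4, -3} → 3 states.
Total: 5.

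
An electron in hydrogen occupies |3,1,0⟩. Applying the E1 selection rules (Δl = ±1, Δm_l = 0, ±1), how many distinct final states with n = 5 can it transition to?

4

E1 requires Δl = ±1, so l_f ∈ {0, 2}; with 0 ≤ l_f ≤ n_f−1 = 4, the allowed l_f values are {0, 2}.
For l_f = 0: m_f ∈ {m_i−1, m_i, m_i+1} ∩ [−0, 0] = {0} → 1 state.
For l_f = 2: m_f ∈ {m_i−1, m_i, m_i+1} ∩ [−2, 2] = {-1, 0, 1} → 3 states.
Total: 4.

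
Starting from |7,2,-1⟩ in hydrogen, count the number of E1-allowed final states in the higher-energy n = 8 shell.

5

E1 requires Δl = ±1, so l_f ∈ {1, 3}; with 0 ≤ l_f ≤ n_f−1 = 7, the allowed l_f values are {1, 3}.
For l_f = 1: m_f ∈ {m_i−1, m_i, m_i+1} ∩ [−1, 1] = {-1, 0} → 2 states.
For l_f = 3: m_f ∈ {m_i−1, m_i, m_i+1} ∩ [−3, 3] = {-2, -1, 0} → 3 states.
Total: 5.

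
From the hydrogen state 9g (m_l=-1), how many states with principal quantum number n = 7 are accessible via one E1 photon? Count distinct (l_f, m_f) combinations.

6

E1 requires Δl = ±1, so l_f ∈ {3, 5}; with 0 ≤ l_f ≤ n_f−1 = 6, the allowed l_f values are {3, 5}.
For l_f = 3: m_f ∈ {m_i−1, m_i, m_i+1} ∩ [−3, 3] = {-2, -1, 0} → 3 states.
For l_f = 5: m_f ∈ {m_i−1, m_i, m_i+1} ∩ [−5, 5] = {-2, -1, 0} → 3 states.
Total: 6.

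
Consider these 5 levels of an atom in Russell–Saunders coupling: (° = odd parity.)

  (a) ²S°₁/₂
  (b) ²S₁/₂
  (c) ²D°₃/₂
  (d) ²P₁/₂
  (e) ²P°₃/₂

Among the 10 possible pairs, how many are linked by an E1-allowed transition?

(a)–(b): forbidden (ΔL).
(a)–(c): forbidden (parity, ΔL).
(a)–(d): allowed.
(a)–(e): forbidden (parity).
(b)–(c): forbidden (ΔL).
(b)–(d): forbidden (parity).
(b)–(e): allowed.
(c)–(d): allowed.
(c)–(e): forbidden (parity).
(d)–(e): allowed.
Allowed pairs: 4 of 10.

4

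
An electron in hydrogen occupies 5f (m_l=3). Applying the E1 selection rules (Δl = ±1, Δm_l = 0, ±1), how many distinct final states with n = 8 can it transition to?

E1 requires Δl = ±1, so l_f ∈ {2, 4}; with 0 ≤ l_f ≤ n_f−1 = 7, the allowed l_f values are {2, 4}.
For l_f = 2: m_f ∈ {m_i−1, m_i, m_i+1} ∩ [−2, 2] = {2} → 1 state.
For l_f = 4: m_f ∈ {m_i−1, m_i, m_i+1} ∩ [−4, 4] = {2, 3, 4} → 3 states.
Total: 4.

4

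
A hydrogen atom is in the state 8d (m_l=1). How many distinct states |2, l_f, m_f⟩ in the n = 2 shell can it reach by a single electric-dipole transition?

2

E1 requires Δl = ±1, so l_f ∈ {1, 3}; with 0 ≤ l_f ≤ n_f−1 = 1, the allowed l_f values are {1}.
For l_f = 1: m_f ∈ {m_i−1, m_i, m_i+1} ∩ [−1, 1] = {0, 1} → 2 states.
Total: 2.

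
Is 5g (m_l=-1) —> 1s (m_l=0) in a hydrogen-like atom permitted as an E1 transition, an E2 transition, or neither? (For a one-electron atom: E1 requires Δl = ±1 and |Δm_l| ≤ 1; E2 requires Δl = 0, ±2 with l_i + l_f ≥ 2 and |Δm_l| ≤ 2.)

neither

Δl = 0 − 4 = -4; l_i + l_f = 4.
Δm_l = +1.
E1 (Δl = ±1, |Δm_l| ≤ 1): not satisfied.
E2 (Δl = 0,±2, l_i+l_f ≥ 2, |Δm_l| ≤ 2): not satisfied.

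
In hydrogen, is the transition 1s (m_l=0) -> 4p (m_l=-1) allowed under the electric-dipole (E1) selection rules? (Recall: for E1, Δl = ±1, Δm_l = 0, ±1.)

l: 0 → 1 (Δl = +1). Δl = ±1 passes.
Δm_l = -1 − (0) = -1. E1 requires Δm_l = 0, ±1: passes.
All E1 selection rules are satisfied.

allowed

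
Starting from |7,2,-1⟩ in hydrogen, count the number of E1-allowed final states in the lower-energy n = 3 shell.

2

E1 requires Δl = ±1, so l_f ∈ {1, 3}; with 0 ≤ l_f ≤ n_f−1 = 2, the allowed l_f values are {1}.
For l_f = 1: m_f ∈ {m_i−1, m_i, m_i+1} ∩ [−1, 1] = {-1, 0} → 2 states.
Total: 2.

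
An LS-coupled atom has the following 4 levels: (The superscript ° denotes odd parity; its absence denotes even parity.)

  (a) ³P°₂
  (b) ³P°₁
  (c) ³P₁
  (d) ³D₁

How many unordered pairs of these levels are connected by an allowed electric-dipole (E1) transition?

(a)–(b): forbidden (parity).
(a)–(c): allowed.
(a)–(d): allowed.
(b)–(c): allowed.
(b)–(d): allowed.
(c)–(d): forbidden (parity).
Allowed pairs: 4 of 6.

4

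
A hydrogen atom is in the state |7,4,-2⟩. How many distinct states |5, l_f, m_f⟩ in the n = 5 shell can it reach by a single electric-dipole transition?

3

E1 requires Δl = ±1, so l_f ∈ {3, 5}; with 0 ≤ l_f ≤ n_f−1 = 4, the allowed l_f values are {3}.
For l_f = 3: m_f ∈ {m_i−1, m_i, m_i+1} ∩ [−3, 3] = {-3, -2, -1} → 3 states.
Total: 3.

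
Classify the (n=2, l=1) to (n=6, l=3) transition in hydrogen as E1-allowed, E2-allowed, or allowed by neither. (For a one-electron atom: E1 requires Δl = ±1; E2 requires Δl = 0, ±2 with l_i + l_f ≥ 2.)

Δl = 3 − 1 = +2; l_i + l_f = 4.
E1 (Δl = ±1): not satisfied.
E2 (Δl = 0,±2, l_i+l_f ≥ 2): satisfied.

E2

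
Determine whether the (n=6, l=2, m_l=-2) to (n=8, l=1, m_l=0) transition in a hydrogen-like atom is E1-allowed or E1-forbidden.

forbidden

Δl = 1 − 2 = -1; the E1 rule Δl = ±1 is satisfied.
Δm_l = 0 − (-2) = +2. E1 requires Δm_l = 0, ±1: violated.
The transition is electric-dipole forbidden.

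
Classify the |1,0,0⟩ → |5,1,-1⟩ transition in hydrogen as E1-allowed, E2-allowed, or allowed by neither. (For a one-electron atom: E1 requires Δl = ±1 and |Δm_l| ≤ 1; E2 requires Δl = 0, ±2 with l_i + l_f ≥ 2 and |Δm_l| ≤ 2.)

E1

Δl = 1 − 0 = +1; l_i + l_f = 1.
Δm_l = -1.
E1 (Δl = ±1, |Δm_l| ≤ 1): satisfied.
E2 (Δl = 0,±2, l_i+l_f ≥ 2, |Δm_l| ≤ 2): not satisfied.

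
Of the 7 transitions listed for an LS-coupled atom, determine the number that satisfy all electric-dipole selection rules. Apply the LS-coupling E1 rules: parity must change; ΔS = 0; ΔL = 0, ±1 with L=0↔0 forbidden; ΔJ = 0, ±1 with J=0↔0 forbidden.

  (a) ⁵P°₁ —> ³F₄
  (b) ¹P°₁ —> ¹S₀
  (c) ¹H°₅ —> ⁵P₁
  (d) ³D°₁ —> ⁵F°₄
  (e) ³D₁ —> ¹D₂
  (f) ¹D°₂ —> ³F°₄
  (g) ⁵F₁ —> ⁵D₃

(a) forbidden (ΔS, ΔL, ΔJ fail)
(b) allowed
(c) forbidden (ΔS, ΔL, ΔJ fail)
(d) forbidden (parity, ΔS, ΔJ fail)
(e) forbidden (parity, ΔS fail)
(f) forbidden (parity, ΔS, ΔJ fail)
(g) forbidden (parity, ΔJ fail)
Total allowed: 1 of 7.

1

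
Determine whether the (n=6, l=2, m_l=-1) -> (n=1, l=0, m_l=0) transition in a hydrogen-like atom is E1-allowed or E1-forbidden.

l: 2 → 0 (Δl = -2). Δl = ±1 fails.
m_l: -1 → 0 (Δm_l = +1). |Δm_l| ≤ 1 passes.
The transition is electric-dipole forbidden.

forbidden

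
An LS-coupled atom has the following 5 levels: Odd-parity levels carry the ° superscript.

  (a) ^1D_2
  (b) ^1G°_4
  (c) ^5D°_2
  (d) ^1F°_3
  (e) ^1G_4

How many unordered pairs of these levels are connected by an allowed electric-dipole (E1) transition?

3

(a)–(b): forbidden (ΔL, ΔJ).
(a)–(c): forbidden (ΔS).
(a)–(d): allowed.
(a)–(e): forbidden (parity, ΔL, ΔJ).
(b)–(c): forbidden (parity, ΔS, ΔL, ΔJ).
(b)–(d): forbidden (parity).
(b)–(e): allowed.
(c)–(d): forbidden (parity, ΔS).
(c)–(e): forbidden (ΔS, ΔL, ΔJ).
(d)–(e): allowed.
Allowed pairs: 3 of 10.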